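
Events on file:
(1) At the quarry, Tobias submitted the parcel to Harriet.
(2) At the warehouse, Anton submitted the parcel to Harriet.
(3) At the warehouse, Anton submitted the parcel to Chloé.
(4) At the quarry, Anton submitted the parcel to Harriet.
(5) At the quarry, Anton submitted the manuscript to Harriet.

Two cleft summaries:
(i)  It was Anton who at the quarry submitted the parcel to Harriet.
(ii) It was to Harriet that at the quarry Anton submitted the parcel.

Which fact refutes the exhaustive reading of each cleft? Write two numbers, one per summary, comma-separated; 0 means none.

1, 0

Summary (i) focuses "Anton" (the agent); background the parcel as thing and Harriet as recipient and at the quarry as setting. Fact (1) matches that background with agent = Tobias — refutes (i).
Summary (ii) focuses "Harriet" (the recipient); background Anton as agent and the parcel as thing and at the quarry as setting. No fact matches that background with a different recipient, so 0.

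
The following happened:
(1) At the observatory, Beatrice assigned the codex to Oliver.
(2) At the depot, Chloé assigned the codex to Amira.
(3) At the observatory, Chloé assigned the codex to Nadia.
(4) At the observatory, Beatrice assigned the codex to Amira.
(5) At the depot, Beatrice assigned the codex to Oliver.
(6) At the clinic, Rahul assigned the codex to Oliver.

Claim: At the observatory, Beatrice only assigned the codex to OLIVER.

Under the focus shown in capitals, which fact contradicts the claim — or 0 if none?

Focus (in capitals) is "Oliver" — the recipient. "Only" excludes alternative recipients while holding fixed agent = Beatrice, thing = the codex, setting = at the observatory.
Fact (4) matches on agent = Beatrice, thing = the codex, setting = at the observatory, but has recipient = Amira instead. That refutes the claim.

4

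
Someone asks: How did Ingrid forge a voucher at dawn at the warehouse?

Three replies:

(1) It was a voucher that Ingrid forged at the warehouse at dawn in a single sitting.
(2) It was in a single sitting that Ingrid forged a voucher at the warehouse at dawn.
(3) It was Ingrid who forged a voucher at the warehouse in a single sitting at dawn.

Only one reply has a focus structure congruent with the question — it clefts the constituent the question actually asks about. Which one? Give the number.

2

The question word "how" targets the manner.
Option (1) clefts "a voucher" — the direct object, not what was asked.
Option (2) clefts "in a single sitting" — that matches what the question asks about.
Option (3) clefts "Ingrid" — the subject (agent), not what was asked.
So the congruent reply is (2).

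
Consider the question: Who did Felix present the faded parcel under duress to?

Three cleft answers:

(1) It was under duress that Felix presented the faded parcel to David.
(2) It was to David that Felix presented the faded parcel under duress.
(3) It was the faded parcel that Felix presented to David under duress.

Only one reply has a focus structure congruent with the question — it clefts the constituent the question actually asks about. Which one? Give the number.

The question word "who" targets the recipient.
Option (1) clefts "under duress" — the manner, not what was asked.
Option (2) clefts "to David" — that matches what the question asks about.
Option (3) clefts "the faded parcel" — the direct object, not what was asked.
So the congruent reply is (2).

2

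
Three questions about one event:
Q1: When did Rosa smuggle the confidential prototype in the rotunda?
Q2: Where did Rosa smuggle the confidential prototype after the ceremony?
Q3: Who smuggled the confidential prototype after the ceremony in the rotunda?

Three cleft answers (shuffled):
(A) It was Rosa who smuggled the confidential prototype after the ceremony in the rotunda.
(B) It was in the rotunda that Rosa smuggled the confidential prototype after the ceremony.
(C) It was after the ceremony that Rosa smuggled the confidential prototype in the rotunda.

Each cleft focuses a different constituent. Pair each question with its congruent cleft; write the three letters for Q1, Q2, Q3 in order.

Q1 asks about the time; cleft (C) focuses "after the ceremony", which is the time — so Q1 → C.
Q2 asks about the location; cleft (B) focuses "in the rotunda", which is the location — so Q2 → B.
Q3 asks about the subject (agent); cleft (A) focuses "Rosa", which is the subject (agent) — so Q3 → A.
Mapping: Q1→C, Q2→B, Q3→A.

CBA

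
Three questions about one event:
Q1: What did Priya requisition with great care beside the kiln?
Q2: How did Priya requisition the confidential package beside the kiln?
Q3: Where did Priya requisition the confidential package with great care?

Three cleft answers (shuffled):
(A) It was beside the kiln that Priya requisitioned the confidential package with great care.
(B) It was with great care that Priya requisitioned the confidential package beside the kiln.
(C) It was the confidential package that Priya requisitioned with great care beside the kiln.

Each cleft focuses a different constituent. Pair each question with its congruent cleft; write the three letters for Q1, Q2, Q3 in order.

CBA

Q1 asks about the direct object; cleft (C) focuses "the confidential package", which is the direct object — so Q1 → C.
Q2 asks about the manner; cleft (B) focuses "with great care", which is the manner — so Q2 → B.
Q3 asks about the location; cleft (A) focuses "beside the kiln", which is the location — so Q3 → A.
Mapping: Q1→C, Q2→B, Q3→A.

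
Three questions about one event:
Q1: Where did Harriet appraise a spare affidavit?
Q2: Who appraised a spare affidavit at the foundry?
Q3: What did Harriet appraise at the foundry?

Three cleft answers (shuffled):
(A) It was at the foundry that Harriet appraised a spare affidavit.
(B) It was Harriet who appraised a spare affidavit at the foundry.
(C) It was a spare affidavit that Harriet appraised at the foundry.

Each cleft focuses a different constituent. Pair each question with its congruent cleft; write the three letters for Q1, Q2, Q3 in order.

ABC

Q1 asks about the location; cleft (A) focuses "at the foundry", which is the location — so Q1 → A.
Q2 asks about the subject (agent); cleft (B) focuses "Harriet", which is the subject (agent) — so Q2 → B.
Q3 asks about the direct object; cleft (C) focuses "a spare affidavit", which is the direct object — so Q3 → C.
Mapping: Q1→A, Q2→B, Q3→C.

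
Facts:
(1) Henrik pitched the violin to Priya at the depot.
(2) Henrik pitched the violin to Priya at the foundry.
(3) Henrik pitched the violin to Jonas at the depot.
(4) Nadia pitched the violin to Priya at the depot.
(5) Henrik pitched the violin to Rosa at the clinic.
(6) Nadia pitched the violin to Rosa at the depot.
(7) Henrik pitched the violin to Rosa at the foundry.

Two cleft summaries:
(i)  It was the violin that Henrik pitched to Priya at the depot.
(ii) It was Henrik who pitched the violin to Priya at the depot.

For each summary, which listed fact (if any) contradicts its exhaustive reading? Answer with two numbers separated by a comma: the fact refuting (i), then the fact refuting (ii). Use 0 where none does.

Summary (i) focuses "the violin" (the thing); background agent = Henrik, recipient = Priya, setting = at the depot. No fact matches that background with a different thing, so 0.
Summary (ii) focuses "Henrik" (the agent); background thing = the violin, recipient = Priya, setting = at the depot. Fact (4) matches that background with agent = Nadia — refutes (ii).

0, 4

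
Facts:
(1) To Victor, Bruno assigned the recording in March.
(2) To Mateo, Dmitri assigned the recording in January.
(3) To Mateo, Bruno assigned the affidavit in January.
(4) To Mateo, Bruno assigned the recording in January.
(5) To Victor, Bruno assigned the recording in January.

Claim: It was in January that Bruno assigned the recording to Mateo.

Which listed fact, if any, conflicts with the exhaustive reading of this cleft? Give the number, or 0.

Focus of the cleft: "in January" (the setting). Presupposed background: Bruno as agent and the recording as thing and Mateo as recipient.
The exhaustive reading says no other setting fits that background.
No listed fact matches the background with a different setting. Exhaustivity holds.

0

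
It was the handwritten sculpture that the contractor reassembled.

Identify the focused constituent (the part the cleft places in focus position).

the handwritten sculpture

In an it-cleft "It was X that/who ...", the clefted constituent X is the focus; the that/who-clause expresses the presupposed open proposition.
Here the focus is "the handwritten sculpture". The backgrounded (presupposed) material includes "the contractor".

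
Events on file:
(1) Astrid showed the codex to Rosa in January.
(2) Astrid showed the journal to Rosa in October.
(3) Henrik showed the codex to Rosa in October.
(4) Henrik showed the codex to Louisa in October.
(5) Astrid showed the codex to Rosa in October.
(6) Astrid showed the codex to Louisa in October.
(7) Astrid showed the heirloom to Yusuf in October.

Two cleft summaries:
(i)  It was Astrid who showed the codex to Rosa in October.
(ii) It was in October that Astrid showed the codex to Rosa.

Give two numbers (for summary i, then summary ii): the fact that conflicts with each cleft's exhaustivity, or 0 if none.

3, 1

Summary (i) focuses "Astrid" (the agent); background thing = the codex, recipient = Rosa, setting = in October. Fact (3) matches that background with agent = Henrik — refutes (i).
Summary (ii) focuses "in October" (the setting); background agent = Astrid, thing = the codex, recipient = Rosa. Fact (1) matches that background with setting = in January — refutes (ii).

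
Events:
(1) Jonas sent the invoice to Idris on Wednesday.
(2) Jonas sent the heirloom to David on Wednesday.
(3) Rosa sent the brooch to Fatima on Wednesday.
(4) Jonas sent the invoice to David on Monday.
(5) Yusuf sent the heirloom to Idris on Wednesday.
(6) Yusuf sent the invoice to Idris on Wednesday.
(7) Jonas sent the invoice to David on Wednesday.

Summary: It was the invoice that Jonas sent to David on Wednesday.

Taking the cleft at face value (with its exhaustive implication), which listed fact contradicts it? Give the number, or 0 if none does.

2

The cleft puts "the invoice" in focus and presupposes the open proposition with Jonas as agent and David as recipient and on Wednesday as setting.
Exhaustivity: the invoice is the only thing satisfying that background.
But fact (2) also has Jonas as agent and David as recipient and on Wednesday as setting, with thing = the heirloom — so the exhaustive reading fails.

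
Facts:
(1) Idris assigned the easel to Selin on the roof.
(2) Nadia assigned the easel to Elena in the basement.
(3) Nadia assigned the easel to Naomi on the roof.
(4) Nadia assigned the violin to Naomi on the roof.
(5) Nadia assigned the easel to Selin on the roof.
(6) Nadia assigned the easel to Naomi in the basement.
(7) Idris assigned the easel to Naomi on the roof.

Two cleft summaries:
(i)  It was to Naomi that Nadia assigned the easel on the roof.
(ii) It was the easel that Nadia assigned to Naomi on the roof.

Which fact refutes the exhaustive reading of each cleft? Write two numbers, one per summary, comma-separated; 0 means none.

5, 4

(i): focus "Naomi". Looking for agent = Nadia, thing = the easel, setting = on the roof with some other recipient — fact (5) has Selin there. Refuted.
(ii): focus "the easel". Looking for agent = Nadia, recipient = Naomi, setting = on the roof with some other thing — fact (4) has the violin there. Refuted.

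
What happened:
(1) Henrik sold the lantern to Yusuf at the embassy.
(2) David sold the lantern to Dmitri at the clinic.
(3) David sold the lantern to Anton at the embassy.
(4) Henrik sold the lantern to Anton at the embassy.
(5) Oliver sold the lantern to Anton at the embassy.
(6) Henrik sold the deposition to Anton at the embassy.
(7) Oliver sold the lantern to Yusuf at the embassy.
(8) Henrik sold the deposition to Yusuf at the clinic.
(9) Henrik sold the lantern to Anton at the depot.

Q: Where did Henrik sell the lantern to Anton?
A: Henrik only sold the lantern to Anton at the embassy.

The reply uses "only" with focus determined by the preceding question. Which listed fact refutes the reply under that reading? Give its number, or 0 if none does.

9

The question "Where did ...?" targets the setting, so in the reply the focus falls on "at the embassy".
So "only" ranges over settings; the rest (agent = Henrik, thing = the lantern, recipient = Anton) is presupposed.
Fact (9) keeps agent = Henrik, thing = the lantern, recipient = Anton but has setting = at the depot; that refutes the reply.
(Fact (6) would refute a reading with focus on the thing — but that is not what the question asks.)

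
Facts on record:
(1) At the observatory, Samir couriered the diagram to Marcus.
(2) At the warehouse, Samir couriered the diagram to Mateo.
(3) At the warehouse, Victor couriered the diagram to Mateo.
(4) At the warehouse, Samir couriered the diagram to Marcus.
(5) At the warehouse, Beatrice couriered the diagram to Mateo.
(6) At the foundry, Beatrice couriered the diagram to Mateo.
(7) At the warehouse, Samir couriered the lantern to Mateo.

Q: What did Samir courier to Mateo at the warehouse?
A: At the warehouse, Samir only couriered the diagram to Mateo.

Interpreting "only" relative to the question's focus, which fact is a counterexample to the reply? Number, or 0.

7

The question "What did ...?" targets the thing, so in the reply the focus falls on "the diagram".
"Only" then excludes alternative things while the background — Samir as agent and Mateo as recipient and at the warehouse as setting — is held fixed.
Fact (7) shares the background with a different thing (the lantern) — counterexample.
(Fact (4) would refute a reading with focus on the recipient — but that is not what the question asks.)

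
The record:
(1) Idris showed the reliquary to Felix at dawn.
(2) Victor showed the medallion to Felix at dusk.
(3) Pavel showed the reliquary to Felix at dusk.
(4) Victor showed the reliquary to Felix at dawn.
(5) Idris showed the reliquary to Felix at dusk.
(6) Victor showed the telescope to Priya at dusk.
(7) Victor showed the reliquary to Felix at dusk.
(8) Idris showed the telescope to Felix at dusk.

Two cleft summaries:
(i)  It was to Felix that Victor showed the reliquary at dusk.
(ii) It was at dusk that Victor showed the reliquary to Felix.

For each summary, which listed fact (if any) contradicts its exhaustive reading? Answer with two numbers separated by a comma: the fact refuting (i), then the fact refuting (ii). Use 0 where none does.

0, 4

(i): focus "Felix". No fact shares agent = Victor, thing = the reliquary, setting = at dusk with a different recipient. 0.
(ii): focus "at dusk". Looking for agent = Victor, thing = the reliquary, recipient = Felix with some other setting — fact (4) has at dawn there. Refuted.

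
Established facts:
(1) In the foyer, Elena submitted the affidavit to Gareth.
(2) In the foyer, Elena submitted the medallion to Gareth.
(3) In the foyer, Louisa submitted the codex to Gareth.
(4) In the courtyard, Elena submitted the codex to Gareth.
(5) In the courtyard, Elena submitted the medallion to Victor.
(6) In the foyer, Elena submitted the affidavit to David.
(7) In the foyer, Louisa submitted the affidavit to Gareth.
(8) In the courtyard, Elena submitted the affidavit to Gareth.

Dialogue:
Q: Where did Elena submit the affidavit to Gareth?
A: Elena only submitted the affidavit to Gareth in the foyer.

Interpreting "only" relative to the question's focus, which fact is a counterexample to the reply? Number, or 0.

The question "Where did ...?" targets the setting, so in the reply the focus falls on "in the foyer".
"Only" then excludes alternative settings while the background — Elena as agent and the affidavit as thing and Gareth as recipient — is held fixed.
Fact (8) shares the background with a different setting (in the courtyard) — counterexample.
(Fact (6) would refute a reading with focus on the recipient — but that is not what the question asks.)

8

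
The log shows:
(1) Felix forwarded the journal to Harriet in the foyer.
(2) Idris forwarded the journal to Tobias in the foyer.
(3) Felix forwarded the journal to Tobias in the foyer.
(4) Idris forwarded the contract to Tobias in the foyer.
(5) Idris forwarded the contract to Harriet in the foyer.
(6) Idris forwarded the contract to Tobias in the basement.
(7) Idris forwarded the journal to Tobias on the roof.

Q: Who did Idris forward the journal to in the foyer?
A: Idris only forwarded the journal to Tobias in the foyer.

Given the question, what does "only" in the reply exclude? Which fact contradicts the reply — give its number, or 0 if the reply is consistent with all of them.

The question "Who did ... to ...?" targets the recipient, so in the reply the focus falls on "Tobias".
"Only" then excludes alternative recipients while the background — same agent, thing, setting (Idris / the journal / in the foyer) — is held fixed.
No fact keeps same agent, thing, setting (Idris / the journal / in the foyer) while changing the recipient; every other fact differs on something backgrounded. The reply stands.
(Fact (4) would refute a reading with focus on the thing — but that is not what the question asks.)

0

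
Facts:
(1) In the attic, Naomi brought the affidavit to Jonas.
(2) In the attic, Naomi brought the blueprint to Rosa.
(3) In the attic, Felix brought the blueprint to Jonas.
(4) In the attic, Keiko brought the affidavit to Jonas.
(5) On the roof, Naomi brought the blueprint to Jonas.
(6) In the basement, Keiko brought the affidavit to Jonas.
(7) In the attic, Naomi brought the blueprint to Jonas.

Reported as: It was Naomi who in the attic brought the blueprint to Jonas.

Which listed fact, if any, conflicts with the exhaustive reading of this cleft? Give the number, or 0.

3

Focus of the cleft: "Naomi" (the agent). Presupposed background: same thing, recipient, setting (the blueprint / Jonas / in the attic).
Exhaustivity: Naomi is the only agent satisfying that background.
Fact (3) shares the background but with agent = Felix; exhaustivity is violated.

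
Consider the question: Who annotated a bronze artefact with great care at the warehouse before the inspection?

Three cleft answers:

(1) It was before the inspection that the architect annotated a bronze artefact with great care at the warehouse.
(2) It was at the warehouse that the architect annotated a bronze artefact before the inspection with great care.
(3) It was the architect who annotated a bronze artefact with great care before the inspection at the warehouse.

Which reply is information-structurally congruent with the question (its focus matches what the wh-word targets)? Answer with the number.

3

The question word "who" targets the subject (agent).
Option (1) clefts "before the inspection" — the time, not what was asked.
Option (2) clefts "at the warehouse" — the location, not what was asked.
Option (3) clefts "the architect" — that matches what the question asks about.
So the congruent reply is (3).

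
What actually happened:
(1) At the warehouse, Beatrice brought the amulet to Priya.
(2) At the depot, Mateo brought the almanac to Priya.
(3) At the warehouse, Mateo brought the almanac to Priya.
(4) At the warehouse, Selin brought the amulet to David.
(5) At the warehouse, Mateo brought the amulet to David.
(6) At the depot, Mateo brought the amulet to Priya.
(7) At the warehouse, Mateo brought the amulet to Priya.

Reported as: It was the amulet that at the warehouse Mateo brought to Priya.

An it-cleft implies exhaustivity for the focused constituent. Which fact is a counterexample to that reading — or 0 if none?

The cleft puts "the amulet" in focus and presupposes the open proposition with agent = Mateo, recipient = Priya, setting = at the warehouse.
The exhaustive reading says no other thing fits that background.
Fact (3) shares the background but with thing = the almanac; exhaustivity is violated.

3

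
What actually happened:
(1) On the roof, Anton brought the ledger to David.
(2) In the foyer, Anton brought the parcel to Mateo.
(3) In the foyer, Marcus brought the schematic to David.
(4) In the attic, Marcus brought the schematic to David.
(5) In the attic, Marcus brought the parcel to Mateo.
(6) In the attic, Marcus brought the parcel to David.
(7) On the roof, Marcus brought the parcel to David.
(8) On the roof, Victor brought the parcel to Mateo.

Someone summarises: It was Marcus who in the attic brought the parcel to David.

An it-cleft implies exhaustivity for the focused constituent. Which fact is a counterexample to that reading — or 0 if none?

0

The cleft puts "Marcus" in focus and presupposes the open proposition with the parcel as thing and David as recipient and in the attic as setting.
Exhaustivity: Marcus is the only agent satisfying that background.
Every other fact differs from the presupposition on some backgrounded slot, so none challenges the exhaustivity.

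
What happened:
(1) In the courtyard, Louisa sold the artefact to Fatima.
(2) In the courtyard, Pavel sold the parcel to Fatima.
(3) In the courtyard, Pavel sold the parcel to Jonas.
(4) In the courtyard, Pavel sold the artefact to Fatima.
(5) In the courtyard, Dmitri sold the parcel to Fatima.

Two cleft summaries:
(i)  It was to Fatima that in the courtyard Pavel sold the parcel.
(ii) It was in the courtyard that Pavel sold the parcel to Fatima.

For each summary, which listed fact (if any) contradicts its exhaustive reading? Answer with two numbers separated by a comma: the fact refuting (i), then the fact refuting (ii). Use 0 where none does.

(i): focus "Fatima". Looking for agent = Pavel, thing = the parcel, setting = in the courtyard with some other recipient — fact (3) has Jonas there. Refuted.
(ii): focus "in the courtyard". No fact shares agent = Pavel, thing = the parcel, recipient = Fatima with a different setting. 0.

3, 0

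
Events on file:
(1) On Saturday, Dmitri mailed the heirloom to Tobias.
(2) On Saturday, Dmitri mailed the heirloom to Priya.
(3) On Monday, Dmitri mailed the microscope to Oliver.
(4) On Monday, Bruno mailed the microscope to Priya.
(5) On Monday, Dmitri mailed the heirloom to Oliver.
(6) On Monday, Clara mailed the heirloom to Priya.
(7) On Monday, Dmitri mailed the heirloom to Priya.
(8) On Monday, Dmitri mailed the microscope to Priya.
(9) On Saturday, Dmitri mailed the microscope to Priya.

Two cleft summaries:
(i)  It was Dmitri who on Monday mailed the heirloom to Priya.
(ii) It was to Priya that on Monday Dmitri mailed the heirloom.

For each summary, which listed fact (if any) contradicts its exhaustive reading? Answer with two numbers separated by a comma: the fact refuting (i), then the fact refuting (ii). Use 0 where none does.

6, 5

(i): focus "Dmitri". Looking for thing = the heirloom, recipient = Priya, setting = on Monday with some other agent — fact (6) has Clara there. Refuted.
(ii): focus "Priya". Looking for agent = Dmitri, thing = the heirloom, setting = on Monday with some other recipient — fact (5) has Oliver there. Refuted.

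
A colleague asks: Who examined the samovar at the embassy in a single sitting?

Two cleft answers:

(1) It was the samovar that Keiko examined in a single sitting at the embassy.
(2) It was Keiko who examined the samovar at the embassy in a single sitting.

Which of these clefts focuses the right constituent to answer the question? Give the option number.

The question word "who" targets the subject (agent).
Option (1) clefts "the samovar" — the direct object, not what was asked.
Option (2) clefts "Keiko" — that matches what the question asks about.
So the congruent reply is (2).

2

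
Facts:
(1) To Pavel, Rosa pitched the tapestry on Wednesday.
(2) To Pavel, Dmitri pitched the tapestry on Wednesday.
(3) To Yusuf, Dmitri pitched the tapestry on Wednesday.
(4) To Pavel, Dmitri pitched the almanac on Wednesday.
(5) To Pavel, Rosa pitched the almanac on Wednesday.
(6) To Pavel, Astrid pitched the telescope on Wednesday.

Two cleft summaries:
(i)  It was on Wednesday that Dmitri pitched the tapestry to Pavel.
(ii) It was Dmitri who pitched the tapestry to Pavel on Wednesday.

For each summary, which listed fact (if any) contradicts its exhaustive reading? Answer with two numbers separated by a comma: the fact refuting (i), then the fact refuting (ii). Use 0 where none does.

0, 1

Summary (i) focuses "on Wednesday" (the setting); background agent = Dmitri, thing = the tapestry, recipient = Pavel. No fact matches that background with a different setting, so 0.
Summary (ii) focuses "Dmitri" (the agent); background thing = the tapestry, recipient = Pavel, setting = on Wednesday. Fact (1) matches that background with agent = Rosa — refutes (ii).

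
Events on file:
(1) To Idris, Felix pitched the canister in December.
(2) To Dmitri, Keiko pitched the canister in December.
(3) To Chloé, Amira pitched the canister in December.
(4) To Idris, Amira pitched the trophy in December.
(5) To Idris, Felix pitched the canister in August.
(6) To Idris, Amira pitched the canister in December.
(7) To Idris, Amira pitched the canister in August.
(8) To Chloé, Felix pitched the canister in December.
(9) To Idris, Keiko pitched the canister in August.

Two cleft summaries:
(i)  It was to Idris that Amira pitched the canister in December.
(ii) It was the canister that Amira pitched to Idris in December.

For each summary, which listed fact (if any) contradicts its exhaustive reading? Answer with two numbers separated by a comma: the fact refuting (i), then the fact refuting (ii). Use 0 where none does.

(i): focus "Idris". Looking for Amira as agent and the canister as thing and in December as setting with some other recipient — fact (3) has Chloé there. Refuted.
(ii): focus "the canister". Looking for Amira as agent and Idris as recipient and in December as setting with some other thing — fact (4) has the trophy there. Refuted.

3, 4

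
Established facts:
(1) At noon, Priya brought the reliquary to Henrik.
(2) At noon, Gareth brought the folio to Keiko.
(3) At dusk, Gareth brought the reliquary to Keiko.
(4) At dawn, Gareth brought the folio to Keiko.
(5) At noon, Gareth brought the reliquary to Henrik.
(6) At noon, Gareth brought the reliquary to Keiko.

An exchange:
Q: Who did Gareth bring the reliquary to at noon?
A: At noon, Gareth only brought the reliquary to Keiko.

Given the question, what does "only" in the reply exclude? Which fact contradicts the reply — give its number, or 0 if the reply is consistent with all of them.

5

The question "Who did ... to ...?" targets the recipient, so in the reply the focus falls on "Keiko".
So "only" ranges over recipients; the rest (agent = Gareth, thing = the reliquary, setting = at noon) is presupposed.
Fact (5) keeps agent = Gareth, thing = the reliquary, setting = at noon but has recipient = Henrik; that refutes the reply.
(Fact (3) would refute a reading with focus on the setting — but that is not what the question asks.)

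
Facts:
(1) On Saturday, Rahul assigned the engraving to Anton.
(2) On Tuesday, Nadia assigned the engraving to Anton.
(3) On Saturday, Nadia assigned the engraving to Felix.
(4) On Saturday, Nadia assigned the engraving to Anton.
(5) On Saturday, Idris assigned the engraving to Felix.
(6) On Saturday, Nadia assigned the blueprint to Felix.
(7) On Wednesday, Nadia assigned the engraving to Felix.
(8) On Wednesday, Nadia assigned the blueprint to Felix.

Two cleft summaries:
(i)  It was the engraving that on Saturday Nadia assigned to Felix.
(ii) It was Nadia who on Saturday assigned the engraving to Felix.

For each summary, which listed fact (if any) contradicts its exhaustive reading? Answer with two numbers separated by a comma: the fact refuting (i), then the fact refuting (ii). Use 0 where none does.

Summary (i) focuses "the engraving" (the thing); background same agent, recipient, setting (Nadia / Felix / on Saturday). Fact (6) matches that background with thing = the blueprint — refutes (i).
Summary (ii) focuses "Nadia" (the agent); background same thing, recipient, setting (the engraving / Felix / on Saturday). Fact (5) matches that background with agent = Idris — refutes (ii).

6, 5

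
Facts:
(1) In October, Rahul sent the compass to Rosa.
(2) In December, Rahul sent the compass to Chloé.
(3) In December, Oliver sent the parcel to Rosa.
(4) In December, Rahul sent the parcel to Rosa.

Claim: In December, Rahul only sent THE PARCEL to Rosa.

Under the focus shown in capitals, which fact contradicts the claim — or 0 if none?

0

The capitals mark "the parcel" as focus. So "only" rules out other things, with the rest (Rahul as agent and Rosa as recipient and in December as setting) as background.
No fact matches Rahul as agent and Rosa as recipient and in December as setting with a different thing — every other fact differs on at least one backgrounded slot. So no fact refutes it.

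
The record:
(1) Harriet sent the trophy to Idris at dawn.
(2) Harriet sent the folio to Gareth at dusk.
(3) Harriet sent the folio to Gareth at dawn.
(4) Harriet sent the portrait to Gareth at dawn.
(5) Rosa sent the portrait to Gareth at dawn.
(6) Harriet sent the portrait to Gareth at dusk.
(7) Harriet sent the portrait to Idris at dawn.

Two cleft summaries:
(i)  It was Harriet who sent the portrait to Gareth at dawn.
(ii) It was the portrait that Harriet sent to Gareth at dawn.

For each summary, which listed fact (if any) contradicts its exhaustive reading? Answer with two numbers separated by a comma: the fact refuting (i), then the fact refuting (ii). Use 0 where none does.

5, 3

(i): focus "Harriet". Looking for thing = the portrait, recipient = Gareth, setting = at dawn with some other agent — fact (5) has Rosa there. Refuted.
(ii): focus "the portrait". Looking for agent = Harriet, recipient = Gareth, setting = at dawn with some other thing — fact (3) has the folio there. Refuted.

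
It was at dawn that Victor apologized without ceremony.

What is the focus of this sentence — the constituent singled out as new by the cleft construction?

In an it-cleft "It was X that/who ...", the clefted constituent X is the focus; the that/who-clause expresses the presupposed open proposition.
Here the focus is "at dawn". The backgrounded (presupposed) material includes "Victor" and "without ceremony".

at dawn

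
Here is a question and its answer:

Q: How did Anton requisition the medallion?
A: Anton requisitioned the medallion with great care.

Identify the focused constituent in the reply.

with great care

The wh-word "how" asks about the manner.
In the answer, "Anton" and "the medallion" are given — repeated from the question.
The constituent filling the manner gap is "with great care"; that is the focus and would carry nuclear stress.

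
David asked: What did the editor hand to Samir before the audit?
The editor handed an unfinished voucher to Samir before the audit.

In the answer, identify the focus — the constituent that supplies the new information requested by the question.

an unfinished voucher

The wh-word "what" asks about the direct object.
In the answer, "the editor", "to Samir" and "before the audit" are given — repeated from the question.
The constituent filling the direct object gap is "an unfinished voucher"; that is the focus and would carry nuclear stress.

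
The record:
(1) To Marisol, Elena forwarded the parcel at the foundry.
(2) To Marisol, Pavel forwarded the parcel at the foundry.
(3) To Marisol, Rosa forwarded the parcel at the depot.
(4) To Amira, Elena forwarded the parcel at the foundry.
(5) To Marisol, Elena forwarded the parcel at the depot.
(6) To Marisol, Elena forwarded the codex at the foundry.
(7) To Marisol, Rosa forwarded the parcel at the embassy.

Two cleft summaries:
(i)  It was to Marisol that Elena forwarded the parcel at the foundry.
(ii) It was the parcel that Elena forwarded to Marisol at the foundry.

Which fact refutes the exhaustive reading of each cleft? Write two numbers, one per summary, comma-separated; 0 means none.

4, 6

Summary (i) focuses "Marisol" (the recipient); background agent = Elena, thing = the parcel, setting = at the foundry. Fact (4) matches that background with recipient = Amira — refutes (i).
Summary (ii) focuses "the parcel" (the thing); background agent = Elena, recipient = Marisol, setting = at the foundry. Fact (6) matches that background with thing = the codex — refutes (ii).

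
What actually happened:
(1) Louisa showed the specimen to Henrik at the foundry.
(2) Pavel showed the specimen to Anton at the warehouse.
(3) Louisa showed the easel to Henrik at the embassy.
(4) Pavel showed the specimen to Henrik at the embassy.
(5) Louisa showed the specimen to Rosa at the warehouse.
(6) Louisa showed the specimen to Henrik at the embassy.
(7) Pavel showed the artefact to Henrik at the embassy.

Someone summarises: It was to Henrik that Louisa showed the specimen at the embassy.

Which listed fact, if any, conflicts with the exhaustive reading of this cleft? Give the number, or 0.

The cleft puts "Henrik" in focus and presupposes the open proposition with agent = Louisa, thing = the specimen, setting = at the embassy.
Exhaustivity: Henrik is the only recipient satisfying that background.
Every other fact differs from the presupposition on some backgrounded slot, so none challenges the exhaustivity.

0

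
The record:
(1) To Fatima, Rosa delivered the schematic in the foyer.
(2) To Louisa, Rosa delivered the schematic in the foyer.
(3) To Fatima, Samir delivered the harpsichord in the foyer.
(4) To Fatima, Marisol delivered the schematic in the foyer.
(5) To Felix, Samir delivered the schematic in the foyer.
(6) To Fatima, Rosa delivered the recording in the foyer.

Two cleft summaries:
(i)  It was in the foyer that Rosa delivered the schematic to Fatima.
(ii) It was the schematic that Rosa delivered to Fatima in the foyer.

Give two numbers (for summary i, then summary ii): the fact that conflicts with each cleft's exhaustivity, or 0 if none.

(i): focus "in the foyer". No fact shares Rosa as agent and the schematic as thing and Fatima as recipient with a different setting. 0.
(ii): focus "the schematic". Looking for Rosa as agent and Fatima as recipient and in the foyer as setting with some other thing — fact (6) has the recording there. Refuted.

0, 6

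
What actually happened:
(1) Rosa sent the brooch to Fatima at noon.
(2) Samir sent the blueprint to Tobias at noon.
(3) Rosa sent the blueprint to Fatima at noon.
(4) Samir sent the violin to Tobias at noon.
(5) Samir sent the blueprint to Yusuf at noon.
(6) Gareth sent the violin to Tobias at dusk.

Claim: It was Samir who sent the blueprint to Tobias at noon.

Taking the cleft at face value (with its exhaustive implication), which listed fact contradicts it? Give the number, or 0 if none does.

0

The cleft puts "Samir" in focus and presupposes the open proposition with thing = the blueprint, recipient = Tobias, setting = at noon.
The exhaustive reading says no other agent fits that background.
No listed fact matches the background with a different agent. Exhaustivity holds.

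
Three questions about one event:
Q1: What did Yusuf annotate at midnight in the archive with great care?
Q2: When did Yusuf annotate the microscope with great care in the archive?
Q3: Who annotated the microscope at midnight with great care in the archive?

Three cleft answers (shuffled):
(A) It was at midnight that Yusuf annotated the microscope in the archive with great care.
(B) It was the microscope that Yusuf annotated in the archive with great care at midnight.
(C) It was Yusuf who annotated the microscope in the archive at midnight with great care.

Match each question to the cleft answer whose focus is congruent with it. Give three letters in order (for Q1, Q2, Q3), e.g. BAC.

BAC

Q1 asks about the direct object; cleft (B) focuses "the microscope", which is the direct object — so Q1 → B.
Q2 asks about the time; cleft (A) focuses "at midnight", which is the time — so Q2 → A.
Q3 asks about the subject (agent); cleft (C) focuses "Yusuf", which is the subject (agent) — so Q3 → C.
Mapping: Q1→B, Q2→A, Q3→C.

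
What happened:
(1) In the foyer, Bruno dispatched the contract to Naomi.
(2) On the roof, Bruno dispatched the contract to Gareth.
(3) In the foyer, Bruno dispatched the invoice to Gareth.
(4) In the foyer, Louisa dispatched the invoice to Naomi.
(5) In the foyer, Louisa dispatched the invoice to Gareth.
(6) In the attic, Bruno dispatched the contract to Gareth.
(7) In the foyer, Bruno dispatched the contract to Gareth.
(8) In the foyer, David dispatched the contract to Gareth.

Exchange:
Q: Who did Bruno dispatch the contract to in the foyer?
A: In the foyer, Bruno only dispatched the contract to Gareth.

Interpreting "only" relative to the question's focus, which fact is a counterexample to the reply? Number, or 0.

1

Answering "Who did ... to ...?" puts focus on the recipient — here, "Gareth".
"Only" then excludes alternative recipients while the background — same agent, thing, setting (Bruno / the contract / in the foyer) — is held fixed.
Fact (1) keeps same agent, thing, setting (Bruno / the contract / in the foyer) but has recipient = Naomi; that refutes the reply.
(Fact (2) would refute a reading with focus on the setting — but that is not what the question asks.)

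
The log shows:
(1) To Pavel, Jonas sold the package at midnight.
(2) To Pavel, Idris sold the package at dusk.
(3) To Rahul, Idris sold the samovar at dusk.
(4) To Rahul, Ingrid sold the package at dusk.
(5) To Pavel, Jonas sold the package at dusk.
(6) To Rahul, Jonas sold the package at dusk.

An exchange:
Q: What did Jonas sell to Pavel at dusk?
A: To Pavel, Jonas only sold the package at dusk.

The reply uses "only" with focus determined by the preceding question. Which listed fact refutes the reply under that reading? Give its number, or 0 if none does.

0

The question "What did ...?" targets the thing, so in the reply the focus falls on "the package".
So "only" ranges over things; the rest (Jonas as agent and Pavel as recipient and at dusk as setting) is presupposed.
No fact keeps Jonas as agent and Pavel as recipient and at dusk as setting while changing the thing; every other fact differs on something backgrounded. The reply stands.
(Fact (1) would refute a reading with focus on the setting — but that is not what the question asks.)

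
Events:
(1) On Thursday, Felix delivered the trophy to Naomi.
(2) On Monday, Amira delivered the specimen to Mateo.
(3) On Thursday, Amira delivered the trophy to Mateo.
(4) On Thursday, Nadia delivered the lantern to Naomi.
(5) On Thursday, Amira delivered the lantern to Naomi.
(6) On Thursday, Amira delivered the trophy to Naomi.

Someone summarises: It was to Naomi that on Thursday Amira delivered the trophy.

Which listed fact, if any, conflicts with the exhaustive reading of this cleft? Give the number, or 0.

Focus of the cleft: "Naomi" (the recipient). Presupposed background: agent = Amira, thing = the trophy, setting = on Thursday.
The exhaustive reading says no other recipient fits that background.
But fact (3) also has agent = Amira, thing = the trophy, setting = on Thursday, with recipient = Mateo — so the exhaustive reading fails.

3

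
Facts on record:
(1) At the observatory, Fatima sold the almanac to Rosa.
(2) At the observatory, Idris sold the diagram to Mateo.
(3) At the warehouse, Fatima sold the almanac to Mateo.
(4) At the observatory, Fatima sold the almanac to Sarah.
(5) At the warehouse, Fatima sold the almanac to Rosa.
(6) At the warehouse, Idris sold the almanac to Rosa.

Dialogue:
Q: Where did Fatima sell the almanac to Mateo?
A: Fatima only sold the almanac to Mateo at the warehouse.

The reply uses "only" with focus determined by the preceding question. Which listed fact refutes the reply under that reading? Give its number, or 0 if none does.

0

The question "Where did ...?" targets the setting, so in the reply the focus falls on "at the warehouse".
So "only" ranges over settings; the rest (agent = Fatima, thing = the almanac, recipient = Mateo) is presupposed.
No fact keeps agent = Fatima, thing = the almanac, recipient = Mateo while changing the setting; every other fact differs on something backgrounded. The reply stands.
(Fact (5) would refute a reading with focus on the recipient — but that is not what the question asks.)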